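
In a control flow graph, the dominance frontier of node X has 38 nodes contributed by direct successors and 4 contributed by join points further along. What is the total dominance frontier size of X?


DF(X) = direct successor contributions + join point contributions
= 38 + 4 = 42

42


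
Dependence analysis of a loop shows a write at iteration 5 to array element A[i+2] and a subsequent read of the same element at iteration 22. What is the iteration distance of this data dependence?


Distance = read iteration - write iteration
= 22 - 5 = 17

17


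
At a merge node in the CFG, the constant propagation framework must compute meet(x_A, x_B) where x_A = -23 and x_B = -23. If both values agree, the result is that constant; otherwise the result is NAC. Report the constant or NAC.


Meet operation: if both paths give the same constant, result is that constant; if they differ, result is NAC (not-a-constant).
Path A: -23, Path B: -23 -> equal
Result: constant -> -23

-23


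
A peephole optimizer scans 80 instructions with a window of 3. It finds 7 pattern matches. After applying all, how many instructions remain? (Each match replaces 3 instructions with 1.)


Each match removes 2 instructions.
Total removed = 7 * 2 = 14
Remaining = 80 - 14 = 66

66


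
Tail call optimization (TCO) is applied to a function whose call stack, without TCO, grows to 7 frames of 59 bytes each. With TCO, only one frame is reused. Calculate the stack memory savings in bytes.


Without TCO: 7 * 59 = 413 bytes
With TCO: reuse 1 frame = 59 bytes
Savings = 413 - 59 = 354

354


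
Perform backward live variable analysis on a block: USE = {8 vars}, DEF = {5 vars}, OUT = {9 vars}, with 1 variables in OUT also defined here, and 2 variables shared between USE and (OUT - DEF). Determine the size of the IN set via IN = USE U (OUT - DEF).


OUT - DEF: 9 - 1 = 8
|IN| = |USE| + |OUT - DEF| - |USE ∩ (OUT - DEF)| = 8 + 8 - 2 = 14

14


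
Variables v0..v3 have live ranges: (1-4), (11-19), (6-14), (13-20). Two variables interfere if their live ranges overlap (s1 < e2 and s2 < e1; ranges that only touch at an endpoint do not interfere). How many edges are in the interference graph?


Check all pairs for overlapping intervals.
Two intervals (s1,e1) and (s2,e2) overlap if s1 < e2 and s2 < e1.
v0 (1-4) vs v1..v3: overlaps none -> 0
v1 (11-19) vs v2..v3: overlaps v2, v3 -> 2
v2 (6-14) vs v3: overlaps v3 -> 1
Total overlapping pairs = 0 + 2 + 1 = 3

3


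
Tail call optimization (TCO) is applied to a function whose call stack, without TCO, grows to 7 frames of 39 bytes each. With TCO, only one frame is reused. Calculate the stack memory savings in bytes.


Without TCO: 7 * 39 = 273 bytes
With TCO: reuse 1 frame = 39 bytes
Savings = 273 - 39 = 234

234


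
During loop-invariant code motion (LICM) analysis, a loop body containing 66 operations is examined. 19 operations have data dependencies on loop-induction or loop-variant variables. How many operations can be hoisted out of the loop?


Invariant candidates = total - loop-dependent
= 66 - 19 = 47

47


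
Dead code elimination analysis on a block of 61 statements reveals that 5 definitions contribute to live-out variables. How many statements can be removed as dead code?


Dead code = total statements - live definitions
= 61 - 5 = 56

56


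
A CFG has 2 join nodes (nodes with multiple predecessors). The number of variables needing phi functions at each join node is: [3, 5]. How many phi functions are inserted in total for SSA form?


Total phi functions = sum of phi functions at each join node
= 3 + 5 = 8

8


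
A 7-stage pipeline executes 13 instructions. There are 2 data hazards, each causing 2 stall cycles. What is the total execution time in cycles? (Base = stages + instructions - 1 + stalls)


Base cycles = 7 + 13 - 1 = 19
Total stalls = 2 * 2 = 4
Total = 19 + 4 = 23

23


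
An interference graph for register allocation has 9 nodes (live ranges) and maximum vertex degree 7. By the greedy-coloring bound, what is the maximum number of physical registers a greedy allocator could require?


Greedy coloring never needs more than (max_degree + 1) colors: when coloring a vertex, at most max_degree neighbors are already colored.
Upper bound = 7 + 1 = 8

8


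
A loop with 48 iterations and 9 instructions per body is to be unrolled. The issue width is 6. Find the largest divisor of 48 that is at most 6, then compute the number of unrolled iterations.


Largest divisor of 48 <= 6 is 6
New iterations = 48 / 6 = 8

8


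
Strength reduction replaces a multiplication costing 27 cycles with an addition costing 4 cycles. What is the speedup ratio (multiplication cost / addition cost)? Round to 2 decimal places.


Ratio = mult_cost / add_cost = 27 / 4 = 6.75

6.75


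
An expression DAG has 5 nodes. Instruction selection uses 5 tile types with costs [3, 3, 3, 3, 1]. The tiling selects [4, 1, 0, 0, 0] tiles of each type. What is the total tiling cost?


Total cost = sum(count_i * cost_i)
= 4*3 + 1*3 + 0*3 + 0*3 + 0*1
= 15

15


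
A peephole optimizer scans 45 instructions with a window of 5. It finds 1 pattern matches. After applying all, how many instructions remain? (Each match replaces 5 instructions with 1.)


Each match removes 4 instructions.
Total removed = 1 * 4 = 4
Remaining = 45 - 4 = 41

41


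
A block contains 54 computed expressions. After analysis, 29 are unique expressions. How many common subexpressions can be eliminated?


CSE count = total expressions - unique expressions
= 54 - 29 = 25

25


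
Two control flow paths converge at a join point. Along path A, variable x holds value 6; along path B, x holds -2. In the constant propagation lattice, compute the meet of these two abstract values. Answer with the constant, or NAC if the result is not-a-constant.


Meet operation: if both paths give the same constant, result is that constant; if they differ, result is NAC (not-a-constant).
Path A: 6, Path B: -2 -> differ
Result: not-a-constant -> NAC

NAC


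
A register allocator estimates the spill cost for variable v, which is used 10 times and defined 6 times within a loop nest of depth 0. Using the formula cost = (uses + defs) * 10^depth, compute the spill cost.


uses + defs = 10 + 6 = 16
10^0 = 1
Spill cost = 16 * 1 = 16

16


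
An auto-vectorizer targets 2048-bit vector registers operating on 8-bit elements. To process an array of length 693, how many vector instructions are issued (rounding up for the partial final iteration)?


Width = 2048 / 8 = 256 elements per vector op
Iterations = ceil(693 / 256) = 3

3


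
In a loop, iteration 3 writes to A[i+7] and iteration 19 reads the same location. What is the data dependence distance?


Distance = read iteration - write iteration
= 19 - 3 = 16

16


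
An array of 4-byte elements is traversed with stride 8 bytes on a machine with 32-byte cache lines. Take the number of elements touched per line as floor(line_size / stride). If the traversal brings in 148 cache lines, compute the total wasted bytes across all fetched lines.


Elements per line = floor(32 / 8) = 4
Bytes used per line = 4 * 4 = 16
Wasted per line = 32 - 16 = 16
Total wasted = 16 * 148 = 2368

2368


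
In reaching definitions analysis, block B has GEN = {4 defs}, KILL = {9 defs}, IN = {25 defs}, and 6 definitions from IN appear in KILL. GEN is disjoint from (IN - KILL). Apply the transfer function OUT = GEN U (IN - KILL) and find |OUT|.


IN - KILL: 25 - 6 = 19 surviving definitions
OUT = GEN + surviving = 4 + 19 = 23

23


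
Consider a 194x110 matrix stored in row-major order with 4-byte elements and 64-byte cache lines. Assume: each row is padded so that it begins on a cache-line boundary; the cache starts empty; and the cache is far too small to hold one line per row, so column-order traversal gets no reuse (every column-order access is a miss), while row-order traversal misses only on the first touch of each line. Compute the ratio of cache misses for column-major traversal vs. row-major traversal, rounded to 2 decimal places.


Each row occupies 110 * 4 = 440 bytes and starts on a line boundary, so it spans ceil(440 / 64) = 7 cache lines.
Row-major traversal misses (one per line touched): 194 * ceil(110 * 4 / 64) = 1358
Column-major traversal misses (no reuse, every access misses): 194 * 110 = 21340
Ratio = 21340 / 1358 = 15.71

15.71


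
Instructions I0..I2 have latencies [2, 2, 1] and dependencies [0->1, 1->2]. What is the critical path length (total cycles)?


Compute longest path through dependency graph: dist(Ik) = max over predecessors of dist + latency(Ik).
dist(I0) = latency 2 = 2
dist(I1) = dist(I0) + 2 = 2 + 2 = 4
dist(I2) = dist(I1) + 1 = 4 + 1 = 5
Critical path = max dist = 5

5


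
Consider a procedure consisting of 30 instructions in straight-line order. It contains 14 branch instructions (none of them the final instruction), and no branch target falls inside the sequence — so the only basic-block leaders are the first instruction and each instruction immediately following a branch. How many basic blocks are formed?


With no in-sequence branch targets, the leaders are the first instruction plus the instruction after each branch.
Number of basic blocks = branches + 1
= 14 + 1 = 15

15


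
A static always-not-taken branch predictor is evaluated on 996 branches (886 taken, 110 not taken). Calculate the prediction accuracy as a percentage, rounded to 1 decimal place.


Predictor: always-not-taken
Correct predictions = 110
Accuracy = 110 / 996 * 100 = 11.0%

11.0


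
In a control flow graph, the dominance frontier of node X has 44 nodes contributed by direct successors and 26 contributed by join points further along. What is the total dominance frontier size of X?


DF(X) = direct successor contributions + join point contributions
= 44 + 26 = 70

70


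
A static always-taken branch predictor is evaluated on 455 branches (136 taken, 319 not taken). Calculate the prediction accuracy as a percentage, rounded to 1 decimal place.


Predictor: always-taken
Correct predictions = 136
Accuracy = 136 / 455 * 100 = 29.9%

29.9


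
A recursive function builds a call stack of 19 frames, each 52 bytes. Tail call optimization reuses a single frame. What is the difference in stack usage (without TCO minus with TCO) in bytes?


Without TCO: 19 * 52 = 988 bytes
With TCO: reuse 1 frame = 52 bytes
Savings = 988 - 52 = 936

936


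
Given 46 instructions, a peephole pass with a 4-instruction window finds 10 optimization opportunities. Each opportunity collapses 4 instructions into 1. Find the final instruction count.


Each match removes 3 instructions.
Total removed = 10 * 3 = 30
Remaining = 46 - 30 = 16

16


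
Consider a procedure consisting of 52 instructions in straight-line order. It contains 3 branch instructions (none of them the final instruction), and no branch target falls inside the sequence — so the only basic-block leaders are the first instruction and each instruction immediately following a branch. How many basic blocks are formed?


With no in-sequence branch targets, the leaders are the first instruction plus the instruction after each branch.
Number of basic blocks = branches + 1
= 3 + 1 = 4

4


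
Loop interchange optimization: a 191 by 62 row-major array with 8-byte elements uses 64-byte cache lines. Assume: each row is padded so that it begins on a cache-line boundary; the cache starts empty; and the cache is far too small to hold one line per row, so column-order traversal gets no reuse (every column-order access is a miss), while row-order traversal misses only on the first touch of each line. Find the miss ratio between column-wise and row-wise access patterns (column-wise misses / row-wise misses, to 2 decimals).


Each row occupies 62 * 8 = 496 bytes and starts on a line boundary, so it spans ceil(496 / 64) = 8 cache lines.
Row-major traversal misses (one per line touched): 191 * ceil(62 * 8 / 64) = 1528
Column-major traversal misses (no reuse, every access misses): 191 * 62 = 11842
Ratio = 11842 / 1528 = 7.75

7.75


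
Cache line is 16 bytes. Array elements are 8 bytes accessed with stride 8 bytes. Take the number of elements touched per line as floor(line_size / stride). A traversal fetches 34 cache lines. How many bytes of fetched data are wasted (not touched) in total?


Elements per line = floor(16 / 8) = 2
Bytes used per line = 2 * 8 = 16
Wasted per line = 16 - 16 = 0
Total wasted = 0 * 34 = 0

0


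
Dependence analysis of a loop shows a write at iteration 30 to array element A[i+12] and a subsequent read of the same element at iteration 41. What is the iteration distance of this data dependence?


Distance = read iteration - write iteration
= 41 - 30 = 11

11


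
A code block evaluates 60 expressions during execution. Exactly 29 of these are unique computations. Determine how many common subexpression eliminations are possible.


CSE count = total expressions - unique expressions
= 60 - 29 = 31

31


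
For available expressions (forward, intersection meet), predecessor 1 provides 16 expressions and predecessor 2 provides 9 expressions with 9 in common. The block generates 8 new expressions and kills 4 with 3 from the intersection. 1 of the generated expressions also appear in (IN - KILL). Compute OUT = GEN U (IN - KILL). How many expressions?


IN = intersection of predecessors = 9
IN - KILL = 9 - 3 = 6
|OUT| = |GEN| + |IN - KILL| - |GEN ∩ (IN - KILL)| = 8 + 6 - 1 = 13

13


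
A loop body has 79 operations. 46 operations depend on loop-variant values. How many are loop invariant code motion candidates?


Invariant candidates = total - loop-dependent
= 79 - 46 = 33

33


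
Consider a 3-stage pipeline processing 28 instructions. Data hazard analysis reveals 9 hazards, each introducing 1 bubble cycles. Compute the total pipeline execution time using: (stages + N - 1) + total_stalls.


Base cycles = 3 + 28 - 1 = 30
Total stalls = 9 * 1 = 9
Total = 30 + 9 = 39

39


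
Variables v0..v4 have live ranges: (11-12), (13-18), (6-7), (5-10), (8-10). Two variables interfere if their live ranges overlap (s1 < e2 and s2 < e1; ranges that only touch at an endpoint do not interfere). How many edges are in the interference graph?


Check all pairs for overlapping intervals.
Two intervals (s1,e1) and (s2,e2) overlap if s1 < e2 and s2 < e1.
v0 (11-12) vs v1..v4: overlaps none -> 0
v1 (13-18) vs v2..v4: overlaps none -> 0
v2 (6-7) vs v3..v4: overlaps v3 -> 1
v3 (5-10) vs v4: overlaps v4 -> 1
Total overlapping pairs = 0 + 0 + 1 + 1 = 2

2


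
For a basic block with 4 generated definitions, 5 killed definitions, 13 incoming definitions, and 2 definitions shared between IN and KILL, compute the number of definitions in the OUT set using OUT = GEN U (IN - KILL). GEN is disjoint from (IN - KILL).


IN - KILL: 13 - 2 = 11 surviving definitions
OUT = GEN + surviving = 4 + 11 = 15

15


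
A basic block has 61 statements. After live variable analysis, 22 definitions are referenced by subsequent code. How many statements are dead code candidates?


Dead code = total statements - live definitions
= 61 - 22 = 39

39


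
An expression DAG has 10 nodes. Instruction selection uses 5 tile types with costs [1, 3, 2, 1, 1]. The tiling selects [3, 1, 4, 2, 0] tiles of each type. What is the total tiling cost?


Total cost = sum(count_i * cost_i)
= 3*1 + 1*3 + 4*2 + 2*1 + 0*1
= 16

16


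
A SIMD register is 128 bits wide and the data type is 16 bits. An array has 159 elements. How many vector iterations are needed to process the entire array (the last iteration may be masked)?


Width = 128 / 16 = 8 elements per vector op
Iterations = ceil(159 / 8) = 20

20


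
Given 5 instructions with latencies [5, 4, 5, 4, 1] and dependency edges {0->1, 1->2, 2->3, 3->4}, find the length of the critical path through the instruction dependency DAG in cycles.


Compute longest path through dependency graph: dist(Ik) = max over predecessors of dist + latency(Ik).
dist(I0) = latency 5 = 5
dist(I1) = dist(I0) + 4 = 5 + 4 = 9
dist(I2) = dist(I1) + 5 = 9 + 5 = 14
dist(I3) = dist(I2) + 4 = 14 + 4 = 18
dist(I4) = dist(I3) + 1 = 18 + 1 = 19
Critical path = max dist = 19

19


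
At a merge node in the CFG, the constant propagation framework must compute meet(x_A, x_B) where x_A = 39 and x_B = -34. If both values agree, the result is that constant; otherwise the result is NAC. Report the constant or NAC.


Meet operation: if both paths give the same constant, result is that constant; if they differ, result is NAC (not-a-constant).
Path A: 39, Path B: -34 -> differ
Result: not-a-constant -> NAC

NAC


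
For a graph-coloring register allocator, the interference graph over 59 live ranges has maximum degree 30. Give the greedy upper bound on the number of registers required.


Greedy coloring never needs more than (max_degree + 1) colors: when coloring a vertex, at most max_degree neighbors are already colored.
Upper bound = 30 + 1 = 31

31


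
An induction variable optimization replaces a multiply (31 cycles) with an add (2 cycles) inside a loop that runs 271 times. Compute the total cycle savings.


Per-iteration saving = 31 - 2 = 29
Total saved = 271 * 29 = 7859

7859


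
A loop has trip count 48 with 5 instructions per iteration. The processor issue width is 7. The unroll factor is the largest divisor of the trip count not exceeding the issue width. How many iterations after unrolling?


Largest divisor of 48 <= 7 is 6
New iterations = 48 / 6 = 8

8


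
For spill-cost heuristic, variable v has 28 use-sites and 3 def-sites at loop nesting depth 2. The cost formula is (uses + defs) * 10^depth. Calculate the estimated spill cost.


uses + defs = 28 + 3 = 31
10^2 = 100
Spill cost = 31 * 100 = 3100

3100


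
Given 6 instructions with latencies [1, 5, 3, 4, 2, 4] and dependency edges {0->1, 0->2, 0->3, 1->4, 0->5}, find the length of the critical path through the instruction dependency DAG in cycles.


Compute longest path through dependency graph: dist(Ik) = max over predecessors of dist + latency(Ik).
dist(I0) = latency 1 = 1
dist(I1) = dist(I0) + 5 = 1 + 5 = 6
dist(I2) = dist(I0) + 3 = 1 + 3 = 4
dist(I3) = dist(I0) + 4 = 1 + 4 = 5
dist(I4) = dist(I1) + 2 = 6 + 2 = 8
dist(I5) = dist(I0) + 4 = 1 + 4 = 5
Critical path = max dist = 8

8


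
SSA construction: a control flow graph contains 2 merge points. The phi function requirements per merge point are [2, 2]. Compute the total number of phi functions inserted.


Total phi functions = sum of phi functions at each join node
= 2 + 2 = 4

4


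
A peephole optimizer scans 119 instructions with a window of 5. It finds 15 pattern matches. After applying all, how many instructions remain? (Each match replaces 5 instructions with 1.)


Each match removes 4 instructions.
Total removed = 15 * 4 = 60
Remaining = 119 - 60 = 59

59


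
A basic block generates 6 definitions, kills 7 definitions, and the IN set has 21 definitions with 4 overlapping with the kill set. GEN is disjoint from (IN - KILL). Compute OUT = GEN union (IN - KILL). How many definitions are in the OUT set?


IN - KILL: 21 - 4 = 17 surviving definitions
OUT = GEN + surviving = 6 + 17 = 23

23


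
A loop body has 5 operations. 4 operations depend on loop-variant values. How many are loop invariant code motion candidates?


Invariant candidates = total - loop-dependent
= 5 - 4 = 1

1


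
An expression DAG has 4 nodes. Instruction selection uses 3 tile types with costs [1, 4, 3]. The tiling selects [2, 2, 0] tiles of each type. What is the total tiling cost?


Total cost = sum(count_i * cost_i)
= 2*1 + 2*4 + 0*3
= 10

10


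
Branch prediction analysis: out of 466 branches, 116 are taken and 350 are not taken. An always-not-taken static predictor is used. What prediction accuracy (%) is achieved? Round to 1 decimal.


Predictor: always-not-taken
Correct predictions = 350
Accuracy = 350 / 466 * 100 = 75.1%

75.1


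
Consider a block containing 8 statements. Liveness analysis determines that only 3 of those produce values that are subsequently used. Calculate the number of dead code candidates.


Dead code = total statements - live definitions
= 8 - 3 = 5

5


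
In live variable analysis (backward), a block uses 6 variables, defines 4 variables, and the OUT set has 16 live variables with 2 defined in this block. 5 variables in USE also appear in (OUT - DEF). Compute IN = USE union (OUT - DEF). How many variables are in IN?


OUT - DEF: 16 - 2 = 14
|IN| = |USE| + |OUT - DEF| - |USE ∩ (OUT - DEF)| = 6 + 14 - 5 = 15

15


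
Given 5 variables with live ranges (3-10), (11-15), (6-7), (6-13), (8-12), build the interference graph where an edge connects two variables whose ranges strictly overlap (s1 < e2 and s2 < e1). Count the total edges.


Check all pairs for overlapping intervals.
Two intervals (s1,e1) and (s2,e2) overlap if s1 < e2 and s2 < e1.
v0 (3-10) vs v1..v4: overlaps v2, v3, v4 -> 3
v1 (11-15) vs v2..v4: overlaps v3, v4 -> 2
v2 (6-7) vs v3..v4: overlaps v3 -> 1
v3 (6-13) vs v4: overlaps v4 -> 1
Total overlapping pairs = 3 + 2 + 1 + 1 = 7

7


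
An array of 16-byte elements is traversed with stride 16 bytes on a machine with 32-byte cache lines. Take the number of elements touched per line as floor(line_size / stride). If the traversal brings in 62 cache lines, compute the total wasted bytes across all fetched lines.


Elements per line = floor(32 / 16) = 2
Bytes used per line = 2 * 16 = 32
Wasted per line = 32 - 32 = 0
Total wasted = 0 * 62 = 0

0


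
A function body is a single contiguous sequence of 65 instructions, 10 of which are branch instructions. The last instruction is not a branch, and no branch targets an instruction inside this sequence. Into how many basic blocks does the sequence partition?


With no in-sequence branch targets, the leaders are the first instruction plus the instruction after each branch.
Number of basic blocks = branches + 1
= 10 + 1 = 11

11


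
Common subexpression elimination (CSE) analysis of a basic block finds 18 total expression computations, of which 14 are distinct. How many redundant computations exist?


CSE count = total expressions - unique expressions
= 18 - 14 = 4

4


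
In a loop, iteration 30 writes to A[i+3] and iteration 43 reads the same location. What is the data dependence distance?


Distance = read iteration - write iteration
= 43 - 30 = 13

13


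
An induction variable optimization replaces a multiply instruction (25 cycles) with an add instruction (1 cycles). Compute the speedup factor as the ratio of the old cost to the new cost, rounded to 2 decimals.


Ratio = mult_cost / add_cost = 25 / 1 = 25.0

25.0


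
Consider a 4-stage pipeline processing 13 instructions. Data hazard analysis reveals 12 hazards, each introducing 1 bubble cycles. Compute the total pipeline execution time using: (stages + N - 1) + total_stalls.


Base cycles = 4 + 13 - 1 = 16
Total stalls = 12 * 1 = 12
Total = 16 + 12 = 28

28


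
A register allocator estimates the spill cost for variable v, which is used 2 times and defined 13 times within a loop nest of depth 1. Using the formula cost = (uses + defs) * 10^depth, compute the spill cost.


uses + defs = 2 + 13 = 15
10^1 = 10
Spill cost = 15 * 10 = 150

150


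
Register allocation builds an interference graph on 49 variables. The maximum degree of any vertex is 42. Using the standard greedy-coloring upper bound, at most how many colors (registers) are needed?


Greedy coloring never needs more than (max_degree + 1) colors: when coloring a vertex, at most max_degree neighbors are already colored.
Upper bound = 42 + 1 = 43

43


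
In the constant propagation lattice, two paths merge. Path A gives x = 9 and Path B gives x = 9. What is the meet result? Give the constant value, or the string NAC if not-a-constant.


Meet operation: if both paths give the same constant, result is that constant; if they differ, result is NAC (not-a-constant).
Path A: 9, Path B: 9 -> equal
Result: constant -> 9

9


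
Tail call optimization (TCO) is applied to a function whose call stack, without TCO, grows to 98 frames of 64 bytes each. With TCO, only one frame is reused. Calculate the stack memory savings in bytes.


Without TCO: 98 * 64 = 6272 bytes
With TCO: reuse 1 frame = 64 bytes
Savings = 6272 - 64 = 6208

6208


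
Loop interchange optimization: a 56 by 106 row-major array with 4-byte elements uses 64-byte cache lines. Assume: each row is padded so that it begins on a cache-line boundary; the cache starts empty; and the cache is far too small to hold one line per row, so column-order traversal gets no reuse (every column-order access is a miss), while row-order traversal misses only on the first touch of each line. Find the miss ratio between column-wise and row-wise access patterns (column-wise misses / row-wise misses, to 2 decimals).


Each row occupies 106 * 4 = 424 bytes and starts on a line boundary, so it spans ceil(424 / 64) = 7 cache lines.
Row-major traversal misses (one per line touched): 56 * ceil(106 * 4 / 64) = 392
Column-major traversal misses (no reuse, every access misses): 56 * 106 = 5936
Ratio = 5936 / 392 = 15.14

15.14


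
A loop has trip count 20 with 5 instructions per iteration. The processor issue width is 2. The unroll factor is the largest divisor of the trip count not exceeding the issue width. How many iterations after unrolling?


Largest divisor of 20 <= 2 is 2
New iterations = 20 / 2 = 10

10


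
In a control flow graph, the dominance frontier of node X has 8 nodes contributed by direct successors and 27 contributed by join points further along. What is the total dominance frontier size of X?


DF(X) = direct successor contributions + join point contributions
= 8 + 27 = 35

35


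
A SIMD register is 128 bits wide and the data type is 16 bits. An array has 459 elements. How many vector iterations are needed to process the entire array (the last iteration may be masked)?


Width = 128 / 16 = 8 elements per vector op
Iterations = ceil(459 / 8) = 58

58


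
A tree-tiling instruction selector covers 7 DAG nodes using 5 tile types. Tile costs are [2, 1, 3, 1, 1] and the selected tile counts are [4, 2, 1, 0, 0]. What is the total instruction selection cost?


Total cost = sum(count_i * cost_i)
= 4*2 + 2*1 + 1*3 + 0*1 + 0*1
= 13

13


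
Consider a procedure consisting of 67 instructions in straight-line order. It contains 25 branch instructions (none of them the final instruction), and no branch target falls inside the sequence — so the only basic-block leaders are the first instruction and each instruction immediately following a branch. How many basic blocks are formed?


With no in-sequence branch targets, the leaders are the first instruction plus the instruction after each branch.
Number of basic blocks = branches + 1
= 25 + 1 = 26

26


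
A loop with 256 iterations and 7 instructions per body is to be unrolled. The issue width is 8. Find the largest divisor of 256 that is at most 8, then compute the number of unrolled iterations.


Largest divisor of 256 <= 8 is 8
New iterations = 256 / 8 = 32

32


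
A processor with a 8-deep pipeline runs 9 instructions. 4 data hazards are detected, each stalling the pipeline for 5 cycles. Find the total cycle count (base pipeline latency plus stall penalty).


Base cycles = 8 + 9 - 1 = 16
Total stalls = 4 * 5 = 20
Total = 16 + 20 = 36

36


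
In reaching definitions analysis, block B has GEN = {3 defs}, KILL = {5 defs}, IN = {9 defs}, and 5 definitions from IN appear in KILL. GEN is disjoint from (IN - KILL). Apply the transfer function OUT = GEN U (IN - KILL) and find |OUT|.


IN - KILL: 9 - 5 = 4 surviving definitions
OUT = GEN + surviving = 3 + 4 = 7

7


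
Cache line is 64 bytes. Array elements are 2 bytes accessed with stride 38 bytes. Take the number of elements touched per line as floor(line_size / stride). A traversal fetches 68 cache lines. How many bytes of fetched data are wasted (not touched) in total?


Elements per line = floor(64 / 38) = 1
Bytes used per line = 1 * 2 = 2
Wasted per line = 64 - 2 = 62
Total wasted = 62 * 68 = 4216

4216


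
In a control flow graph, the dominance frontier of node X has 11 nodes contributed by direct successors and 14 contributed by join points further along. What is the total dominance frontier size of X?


DF(X) = direct successor contributions + join point contributions
= 11 + 14 = 25

25


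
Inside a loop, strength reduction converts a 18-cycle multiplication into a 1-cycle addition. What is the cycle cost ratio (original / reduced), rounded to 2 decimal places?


Ratio = mult_cost / add_cost = 18 / 1 = 18.0

18.0


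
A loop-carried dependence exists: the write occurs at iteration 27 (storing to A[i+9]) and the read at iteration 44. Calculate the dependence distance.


Distance = read iteration - write iteration
= 44 - 27 = 17

17


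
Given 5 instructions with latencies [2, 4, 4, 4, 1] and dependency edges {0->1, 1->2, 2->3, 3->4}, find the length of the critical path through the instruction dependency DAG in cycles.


Compute longest path through dependency graph: dist(Ik) = max over predecessors of dist + latency(Ik).
dist(I0) = latency 2 = 2
dist(I1) = dist(I0) + 4 = 2 + 4 = 6
dist(I2) = dist(I1) + 4 = 6 + 4 = 10
dist(I3) = dist(I2) + 4 = 10 + 4 = 14
dist(I4) = dist(I3) + 1 = 14 + 1 = 15
Critical path = max dist = 15

15


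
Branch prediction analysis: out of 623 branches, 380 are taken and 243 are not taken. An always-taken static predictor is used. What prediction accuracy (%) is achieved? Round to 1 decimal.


Predictor: always-taken
Correct predictions = 380
Accuracy = 380 / 623 * 100 = 61.0%

61.0


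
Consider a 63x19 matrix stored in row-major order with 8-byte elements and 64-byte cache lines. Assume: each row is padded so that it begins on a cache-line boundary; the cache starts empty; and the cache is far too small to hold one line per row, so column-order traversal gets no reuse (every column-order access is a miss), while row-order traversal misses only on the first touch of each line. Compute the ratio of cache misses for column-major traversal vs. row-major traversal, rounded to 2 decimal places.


Each row occupies 19 * 8 = 152 bytes and starts on a line boundary, so it spans ceil(152 / 64) = 3 cache lines.
Row-major traversal misses (one per line touched): 63 * ceil(19 * 8 / 64) = 189
Column-major traversal misses (no reuse, every access misses): 63 * 19 = 1197
Ratio = 1197 / 189 = 6.33

6.33


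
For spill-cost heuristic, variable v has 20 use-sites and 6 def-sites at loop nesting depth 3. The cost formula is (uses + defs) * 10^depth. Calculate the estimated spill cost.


uses + defs = 20 + 6 = 26
10^3 = 1000
Spill cost = 26 * 1000 = 26000

26000


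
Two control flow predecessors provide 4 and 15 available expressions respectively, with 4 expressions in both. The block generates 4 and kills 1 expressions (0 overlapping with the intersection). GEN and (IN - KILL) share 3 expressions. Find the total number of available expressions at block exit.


IN = intersection of predecessors = 4
IN - KILL = 4 - 0 = 4
|OUT| = |GEN| + |IN - KILL| - |GEN ∩ (IN - KILL)| = 4 + 4 - 3 = 5

5


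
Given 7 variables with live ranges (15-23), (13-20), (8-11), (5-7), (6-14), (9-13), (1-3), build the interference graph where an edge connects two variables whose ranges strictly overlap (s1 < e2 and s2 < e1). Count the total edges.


Check all pairs for overlapping intervals.
Two intervals (s1,e1) and (s2,e2) overlap if s1 < e2 and s2 < e1.
v0 (15-23) vs v1..v6: overlaps v1 -> 1
v1 (13-20) vs v2..v6: overlaps v4 -> 1
v2 (8-11) vs v3..v6: overlaps v4, v5 -> 2
v3 (5-7) vs v4..v6: overlaps v4 -> 1
v4 (6-14) vs v5..v6: overlaps v5 -> 1
v5 (9-13) vs v6: overlaps none -> 0
Total overlapping pairs = 1 + 1 + 2 + 1 + 1 + 0 = 6

6


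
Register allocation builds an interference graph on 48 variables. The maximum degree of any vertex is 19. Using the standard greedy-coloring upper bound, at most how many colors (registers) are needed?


Greedy coloring never needs more than (max_degree + 1) colors: when coloring a vertex, at most max_degree neighbors are already colored.
Upper bound = 19 + 1 = 20

20


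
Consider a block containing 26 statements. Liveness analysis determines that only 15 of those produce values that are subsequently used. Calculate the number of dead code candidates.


Dead code = total statements - live definitions
= 26 - 15 = 11

11


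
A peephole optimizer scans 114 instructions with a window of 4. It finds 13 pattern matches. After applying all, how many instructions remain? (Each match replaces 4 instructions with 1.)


Each match removes 3 instructions.
Total removed = 13 * 3 = 39
Remaining = 114 - 39 = 75

75


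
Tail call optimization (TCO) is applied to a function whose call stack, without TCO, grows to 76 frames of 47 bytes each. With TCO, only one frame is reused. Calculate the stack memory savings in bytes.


Without TCO: 76 * 47 = 3572 bytes
With TCO: reuse 1 frame = 47 bytes
Savings = 3572 - 47 = 3525

3525


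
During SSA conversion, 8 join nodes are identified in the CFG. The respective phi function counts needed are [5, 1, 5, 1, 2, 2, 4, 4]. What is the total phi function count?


Total phi functions = sum of phi functions at each join node
= 5 + 1 + 5 + 1 + 2 + 2 + 4 + 4 = 24

24


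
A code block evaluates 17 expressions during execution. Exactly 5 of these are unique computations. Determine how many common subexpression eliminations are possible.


CSE count = total expressions - unique expressions
= 17 - 5 = 12

12


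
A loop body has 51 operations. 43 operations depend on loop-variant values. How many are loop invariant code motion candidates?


Invariant candidates = total - loop-dependent
= 51 - 43 = 8

8


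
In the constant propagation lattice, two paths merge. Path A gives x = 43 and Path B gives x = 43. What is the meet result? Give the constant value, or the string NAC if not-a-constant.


Meet operation: if both paths give the same constant, result is that constant; if they differ, result is NAC (not-a-constant).
Path A: 43, Path B: 43 -> equal
Result: constant -> 43

43


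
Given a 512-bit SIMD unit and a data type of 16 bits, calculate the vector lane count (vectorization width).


Width = SIMD bits / data type bits
= 512 / 16 = 32

32


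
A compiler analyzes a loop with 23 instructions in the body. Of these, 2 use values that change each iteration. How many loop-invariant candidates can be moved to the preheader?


Invariant candidates = total - loop-dependent
= 23 - 2 = 21

21


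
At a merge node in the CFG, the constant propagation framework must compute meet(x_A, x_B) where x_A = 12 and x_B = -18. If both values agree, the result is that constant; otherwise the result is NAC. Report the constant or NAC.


Meet operation: if both paths give the same constant, result is that constant; if they differ, result is NAC (not-a-constant).
Path A: 12, Path B: -18 -> differ
Result: not-a-constant -> NAC

NAC


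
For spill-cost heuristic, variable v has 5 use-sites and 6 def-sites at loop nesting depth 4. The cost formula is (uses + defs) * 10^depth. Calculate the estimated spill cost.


uses + defs = 5 + 6 = 11
10^4 = 10000
Spill cost = 11 * 10000 = 110000

110000


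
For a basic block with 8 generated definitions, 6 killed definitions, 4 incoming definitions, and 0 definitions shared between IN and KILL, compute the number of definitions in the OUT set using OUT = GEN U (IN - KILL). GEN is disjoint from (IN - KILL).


IN - KILL: 4 - 0 = 4 surviving definitions
OUT = GEN + surviving = 8 + 4 = 12

12


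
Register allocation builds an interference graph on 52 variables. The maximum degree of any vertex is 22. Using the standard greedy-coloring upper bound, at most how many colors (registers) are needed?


Greedy coloring never needs more than (max_degree + 1) colors: when coloring a vertex, at most max_degree neighbors are already colored.
Upper bound = 22 + 1 = 23

23


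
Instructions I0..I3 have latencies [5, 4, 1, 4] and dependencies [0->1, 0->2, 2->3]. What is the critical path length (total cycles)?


Compute longest path through dependency graph: dist(Ik) = max over predecessors of dist + latency(Ik).
dist(I0) = latency 5 = 5
dist(I1) = dist(I0) + 4 = 5 + 4 = 9
dist(I2) = dist(I0) + 1 = 5 + 1 = 6
dist(I3) = dist(I2) + 4 = 6 + 4 = 10
Critical path = max dist = 10

10


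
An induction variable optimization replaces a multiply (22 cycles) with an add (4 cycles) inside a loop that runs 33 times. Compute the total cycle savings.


Per-iteration saving = 22 - 4 = 18
Total saved = 33 * 18 = 594

594


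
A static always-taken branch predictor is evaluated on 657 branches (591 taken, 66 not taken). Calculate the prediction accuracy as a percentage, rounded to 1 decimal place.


Predictor: always-taken
Correct predictions = 591
Accuracy = 591 / 657 * 100 = 90.0%

90.0


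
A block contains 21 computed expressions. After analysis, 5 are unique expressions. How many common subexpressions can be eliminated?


CSE count = total expressions - unique expressions
= 21 - 5 = 16

16


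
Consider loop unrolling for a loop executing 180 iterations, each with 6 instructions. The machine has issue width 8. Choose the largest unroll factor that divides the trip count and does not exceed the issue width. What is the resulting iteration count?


Largest divisor of 180 <= 8 is 6
New iterations = 180 / 6 = 30

30


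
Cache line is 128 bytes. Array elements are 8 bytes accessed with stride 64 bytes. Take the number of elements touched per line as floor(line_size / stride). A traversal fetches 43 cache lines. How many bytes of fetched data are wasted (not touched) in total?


Elements per line = floor(128 / 64) = 2
Bytes used per line = 2 * 8 = 16
Wasted per line = 128 - 16 = 112
Total wasted = 112 * 43 = 4816

4816


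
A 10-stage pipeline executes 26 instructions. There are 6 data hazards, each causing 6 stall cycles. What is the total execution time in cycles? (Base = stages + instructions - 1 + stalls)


Base cycles = 10 + 26 - 1 = 35
Total stalls = 6 * 6 = 36
Total = 35 + 36 = 71

71


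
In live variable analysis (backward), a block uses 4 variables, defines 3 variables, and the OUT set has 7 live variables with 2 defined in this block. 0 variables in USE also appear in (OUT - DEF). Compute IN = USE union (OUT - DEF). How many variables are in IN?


OUT - DEF: 7 - 2 = 5
|IN| = |USE| + |OUT - DEF| - |USE ∩ (OUT - DEF)| = 4 + 5 - 0 = 9

9


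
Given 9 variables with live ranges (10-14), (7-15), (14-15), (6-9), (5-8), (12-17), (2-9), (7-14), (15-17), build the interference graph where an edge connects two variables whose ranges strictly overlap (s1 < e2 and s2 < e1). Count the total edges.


Check all pairs for overlapping intervals.
Two intervals (s1,e1) and (s2,e2) overlap if s1 < e2 and s2 < e1.
v0 (10-14) vs v1..v8: overlaps v1, v5, v7 -> 3
v1 (7-15) vs v2..v8: overlaps v2, v3, v4, v5, v6, v7 -> 6
v2 (14-15) vs v3..v8: overlaps v5 -> 1
v3 (6-9) vs v4..v8: overlaps v4, v6, v7 -> 3
v4 (5-8) vs v5..v8: overlaps v6, v7 -> 2
v5 (12-17) vs v6..v8: overlaps v7, v8 -> 2
v6 (2-9) vs v7..v8: overlaps v7 -> 1
v7 (7-14) vs v8: overlaps none -> 0
Total overlapping pairs = 3 + 6 + 1 + 3 + 2 + 2 + 1 + 0 = 18

18


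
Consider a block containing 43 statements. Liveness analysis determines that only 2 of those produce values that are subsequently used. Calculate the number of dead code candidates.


Dead code = total statements - live definitions
= 43 - 2 = 41

41


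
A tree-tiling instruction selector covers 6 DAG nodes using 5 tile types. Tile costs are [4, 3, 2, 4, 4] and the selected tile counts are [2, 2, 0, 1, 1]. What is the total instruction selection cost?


Total cost = sum(count_i * cost_i)
= 2*4 + 2*3 + 0*2 + 1*4 + 1*4
= 22

22
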